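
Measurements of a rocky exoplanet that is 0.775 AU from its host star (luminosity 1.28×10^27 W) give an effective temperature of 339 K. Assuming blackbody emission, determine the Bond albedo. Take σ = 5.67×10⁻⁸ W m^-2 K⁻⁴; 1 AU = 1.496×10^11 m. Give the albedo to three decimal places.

0.605

d = 0.775 × 1.496×10^11 m = 1.159×10^11 m.
Flux at the orbit: S = L/(4πd²) = 1.28×10^27/(4π·(1.16×10^11)²) = 7578 W m^-2.
Energy balance: S(1−α)/4 = σT⁴, so 1−α = 4σT⁴/S.
σT⁴ = 748.8 W m^-2, so 4σT⁴ = 2995 W m^-2.
1−α = 2995/7578 = 0.3953, so α = 0.6047.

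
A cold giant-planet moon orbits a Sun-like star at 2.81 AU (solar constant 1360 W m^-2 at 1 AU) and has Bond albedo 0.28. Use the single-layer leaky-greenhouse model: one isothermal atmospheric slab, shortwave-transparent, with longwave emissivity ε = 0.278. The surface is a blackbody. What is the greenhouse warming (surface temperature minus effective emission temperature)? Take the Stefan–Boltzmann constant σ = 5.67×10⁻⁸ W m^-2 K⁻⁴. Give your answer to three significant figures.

5.83 kelvin

Irradiance scales as 1/d², so S = 1360 W m^-2 × (1/2.81)² = 172.2 W m^-2.
At the top of the atmosphere, σT_e⁴ = S(1−α)/4 = 31.00 W m^-2, giving T_e = 152.9 K.
Surface balance with a leaky layer gives σT_s⁴ = σT_e⁴·2/(2−ε), so T_s = T_e·[2/(2−0.278)]^(1/4) = 158.7 K.
T_s − T_e = 158.7 − 152.9 = 5.830 K.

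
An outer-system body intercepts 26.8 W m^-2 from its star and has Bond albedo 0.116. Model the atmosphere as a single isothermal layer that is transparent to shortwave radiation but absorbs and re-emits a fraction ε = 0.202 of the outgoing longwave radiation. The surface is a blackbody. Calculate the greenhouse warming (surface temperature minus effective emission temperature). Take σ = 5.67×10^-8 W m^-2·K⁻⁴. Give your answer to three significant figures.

Effective emission temperature (TOA balance): σT_e⁴ = S(1−α)/4 = 5.923 W m^-2 → T_e = 101.1 K.
For a single slab of emissivity ε, T_s⁴ = 2T_e⁴/(2−ε); thus T_s = 101.1·(1.112)^(1/4) = 103.8 K.
The atmosphere warms the surface by 2.727 K.

2.73 K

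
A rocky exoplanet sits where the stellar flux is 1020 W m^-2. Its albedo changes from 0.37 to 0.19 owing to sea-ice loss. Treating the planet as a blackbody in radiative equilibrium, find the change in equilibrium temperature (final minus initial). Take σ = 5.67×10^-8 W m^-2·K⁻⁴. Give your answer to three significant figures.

15.0 K

Before: T₁ = [1020·0.63/(4σ)]^(1/4) = 230.7 K.
After:  T₂ = [1020·0.81/(4σ)]^(1/4) = 245.7 K.
ΔT = T₂ − T₁ = 14.96 K.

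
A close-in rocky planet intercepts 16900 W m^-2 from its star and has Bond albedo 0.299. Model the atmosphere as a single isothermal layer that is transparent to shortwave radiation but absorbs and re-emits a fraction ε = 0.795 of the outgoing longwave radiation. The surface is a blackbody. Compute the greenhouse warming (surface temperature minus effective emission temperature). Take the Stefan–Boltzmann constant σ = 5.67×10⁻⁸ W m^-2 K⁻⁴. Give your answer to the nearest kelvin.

65 K

At the top of the atmosphere, σT_e⁴ = S(1−α)/4 = 2962 W m^-2, giving T_e = 478.1 K.
The surface balance (absorbed SW + ε·downward IR = σT_s⁴) with T_a⁴ = T_s⁴/2 reduces to T_s = T_e·[2/(2−ε)]^¼ = 542.6 K.
T_s − T_e = 542.6 − 478.1 = 64.56 K.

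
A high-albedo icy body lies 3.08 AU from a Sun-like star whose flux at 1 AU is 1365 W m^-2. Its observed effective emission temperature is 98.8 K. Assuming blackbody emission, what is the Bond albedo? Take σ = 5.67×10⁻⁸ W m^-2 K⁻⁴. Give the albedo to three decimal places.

By the inverse-square law, S = 1365/3.08² = 143.9 W m^-2.
From σT⁴ = S(1−α)/4 we invert for α: 1−α = 4σT⁴/S.
σT⁴ = 5.403 W m^-2, so 4σT⁴ = 21.61 W m^-2.
Hence α = 1 − 21.61/143.9 = 0.8498.

0.850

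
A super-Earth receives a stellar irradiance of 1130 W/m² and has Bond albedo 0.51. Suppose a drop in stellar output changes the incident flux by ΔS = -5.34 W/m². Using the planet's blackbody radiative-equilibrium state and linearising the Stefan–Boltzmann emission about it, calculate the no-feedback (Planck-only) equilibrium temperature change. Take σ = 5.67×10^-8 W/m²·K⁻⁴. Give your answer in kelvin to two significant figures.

-0.26 kelvin

Unperturbed T_e = [1130·(1−0.51)/(4σ)]^¼ = 222.3 K.
Only a fraction (1−α) is absorbed and it's spread over 4πR², so ΔF = (1−α)ΔS/4 = -0.6542 W/m².
The Planck feedback parameter is 4σT_e³ = 2.491 W/m²/K.
So ΔT₀ = -0.6542/2.491 = -0.263 K.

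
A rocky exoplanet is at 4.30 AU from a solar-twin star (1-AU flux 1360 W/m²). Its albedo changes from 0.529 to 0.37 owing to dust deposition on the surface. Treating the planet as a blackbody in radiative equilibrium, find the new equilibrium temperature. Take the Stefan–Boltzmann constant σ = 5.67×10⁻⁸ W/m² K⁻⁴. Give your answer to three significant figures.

By the inverse-square law, S = 1360/4.30² = 73.55 W/m².
With the new albedo, S(1−α₂)/4 = 11.58 W/m², so T₂ = 119.6 K.

120 K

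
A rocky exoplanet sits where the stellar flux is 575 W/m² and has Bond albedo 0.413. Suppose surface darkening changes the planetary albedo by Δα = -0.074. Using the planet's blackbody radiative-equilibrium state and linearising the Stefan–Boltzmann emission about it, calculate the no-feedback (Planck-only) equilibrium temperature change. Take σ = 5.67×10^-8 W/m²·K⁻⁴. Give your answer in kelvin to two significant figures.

Reference equilibrium: T_e = [S(1−α)/(4σ)]^(1/4) = 196.4 K.
The change in absorbed flux is Δ[S(1−α)/4] = −SΔα/4 = 10.64 W/m².
The Planck feedback parameter is 4σT_e³ = 1.718 W/m²/K.
ΔT₀ = ΔF/λ_P = 10.64/1.718 = 6.19 K.

6.2 kelvin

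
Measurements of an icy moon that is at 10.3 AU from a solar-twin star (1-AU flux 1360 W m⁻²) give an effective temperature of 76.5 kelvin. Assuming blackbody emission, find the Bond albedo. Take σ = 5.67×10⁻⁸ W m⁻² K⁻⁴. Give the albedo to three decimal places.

0.394

Irradiance scales as 1/d², so S = 1360 W m⁻² × (1/10.3)² = 12.82 W m⁻².
Energy balance: S(1−α)/4 = σT⁴, so 1−α = 4σT⁴/S.
4σT⁴ = 4·5.67×10⁻⁸·(76.5)⁴ = 7.768 W m⁻².
1−α = 7.768/12.82 = 0.6059, so α = 0.3941.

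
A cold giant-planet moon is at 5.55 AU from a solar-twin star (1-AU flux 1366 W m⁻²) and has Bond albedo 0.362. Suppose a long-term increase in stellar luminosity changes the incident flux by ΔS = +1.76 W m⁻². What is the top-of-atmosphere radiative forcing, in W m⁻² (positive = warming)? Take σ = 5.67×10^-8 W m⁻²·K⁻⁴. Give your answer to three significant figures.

0.281 W m⁻²

Flux at the orbit: S = 1366/(5.55)² = 44.35 W m⁻².
Only a fraction (1−α) is absorbed and it's spread over 4πR², so ΔF = (1−α)ΔS/4 = 0.2807 W m⁻².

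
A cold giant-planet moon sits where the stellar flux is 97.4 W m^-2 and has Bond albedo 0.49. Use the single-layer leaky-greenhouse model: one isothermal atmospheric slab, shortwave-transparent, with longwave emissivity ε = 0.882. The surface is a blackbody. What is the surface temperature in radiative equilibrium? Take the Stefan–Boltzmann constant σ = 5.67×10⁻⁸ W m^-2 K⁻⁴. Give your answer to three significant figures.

Effective emission temperature (TOA balance): σT_e⁴ = S(1−α)/4 = 12.42 W m^-2 → T_e = 121.7 K.
For a single slab of emissivity ε, T_s⁴ = 2T_e⁴/(2−ε); thus T_s = 121.7·(1.789)^(1/4) = 140.7 K.

141 K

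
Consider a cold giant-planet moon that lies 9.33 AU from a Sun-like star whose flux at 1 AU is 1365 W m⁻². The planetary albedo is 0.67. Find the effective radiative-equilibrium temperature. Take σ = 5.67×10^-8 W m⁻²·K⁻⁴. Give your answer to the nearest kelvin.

Flux at the orbit: S = 1365/(9.33)² = 15.68 W m⁻².
Averaging over the sphere, the absorbed flux is S(1−α)/4 = 1.294 W m⁻².
Set σT⁴ = 1.294 → T = (1.294/σ)^(1/4) = 69.11 K.

69 K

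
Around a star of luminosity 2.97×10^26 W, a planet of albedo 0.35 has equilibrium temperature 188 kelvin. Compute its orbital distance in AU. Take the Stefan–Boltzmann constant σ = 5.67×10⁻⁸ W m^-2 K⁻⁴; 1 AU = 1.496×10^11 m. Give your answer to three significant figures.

1.56 AU

The flux needed for this T is 4σT⁴/(1−0.35) = 435.9 W m^-2.
From L = 4πd²S, d = √(2.97×10^26/(4π·435.9)) = 2.329×10^11 m = 1.557 AU.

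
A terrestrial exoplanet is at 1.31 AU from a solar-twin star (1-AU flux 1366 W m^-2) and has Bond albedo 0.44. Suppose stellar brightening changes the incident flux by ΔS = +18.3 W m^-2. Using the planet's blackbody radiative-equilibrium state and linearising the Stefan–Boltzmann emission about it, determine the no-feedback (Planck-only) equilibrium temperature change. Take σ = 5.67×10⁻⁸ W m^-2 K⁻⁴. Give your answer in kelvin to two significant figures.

By the inverse-square law, S = 1366/1.31² = 796.0 W m^-2.
Unperturbed T_e = [796.0·(1−0.44)/(4σ)]^¼ = 210.6 K.
ΔF = Δ[S(1−α)]/4 = (1−0.44)·+18.3/4 = 2.562 W m^-2.
The Planck feedback parameter is 4σT_e³ = 2.117 W m^-2/K.
ΔT₀ = ΔF/λ_P = 2.562/2.117 = 1.21 K.

1.2 kelvin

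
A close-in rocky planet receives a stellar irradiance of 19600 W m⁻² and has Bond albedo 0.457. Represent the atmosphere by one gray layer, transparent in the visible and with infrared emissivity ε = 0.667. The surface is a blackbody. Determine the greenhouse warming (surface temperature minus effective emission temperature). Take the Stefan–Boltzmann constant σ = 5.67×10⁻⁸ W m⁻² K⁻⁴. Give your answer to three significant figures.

The planet radiates to space at T_e = [S(1−α)/(4σ)]^(1/4) = 465.4 K.
For a single slab of emissivity ε, T_s⁴ = 2T_e⁴/(2−ε); thus T_s = 465.4·(1.5)^(1/4) = 515.1 K.
Greenhouse warming: T_s − T_e = 49.69 K.

49.7 K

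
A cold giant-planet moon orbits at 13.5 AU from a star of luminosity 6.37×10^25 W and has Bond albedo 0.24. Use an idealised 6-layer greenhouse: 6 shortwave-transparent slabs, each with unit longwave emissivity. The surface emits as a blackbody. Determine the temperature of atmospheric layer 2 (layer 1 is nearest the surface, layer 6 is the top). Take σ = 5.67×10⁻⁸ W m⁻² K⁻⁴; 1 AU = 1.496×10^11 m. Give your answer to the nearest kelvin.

68 kelvin

d = 13.5 × 1.496×10^11 m = 2.020×10^12 m.
Flux at the orbit: S = L/(4πd²) = 6.37×10^25/(4π·(2.02×10^12)²) = 1.243 W m⁻².
Top-of-atmosphere balance: σT_e⁴ = S(1−α)/4 = 0.2361 W m⁻² → T_e = 45.17 K.
In the N-layer model, layer k (counted from the surface) has T_k = (N+1−k)^(1/4)·T_e.
T_2 = (5)^(1/4)·45.17 = 67.55 K.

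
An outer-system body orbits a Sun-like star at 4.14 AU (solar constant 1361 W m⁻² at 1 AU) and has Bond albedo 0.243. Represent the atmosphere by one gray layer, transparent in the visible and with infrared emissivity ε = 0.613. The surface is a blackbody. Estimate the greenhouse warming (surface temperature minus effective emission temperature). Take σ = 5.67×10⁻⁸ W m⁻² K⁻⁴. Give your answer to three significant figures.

By the inverse-square law, S = 1361/4.14² = 79.41 W m⁻².
The planet radiates to space at T_e = [S(1−α)/(4σ)]^(1/4) = 127.6 K.
For a single slab of emissivity ε, T_s⁴ = 2T_e⁴/(2−ε); thus T_s = 127.6·(1.442)^(1/4) = 139.8 K.
The atmosphere warms the surface by 12.23 K.

12.2 K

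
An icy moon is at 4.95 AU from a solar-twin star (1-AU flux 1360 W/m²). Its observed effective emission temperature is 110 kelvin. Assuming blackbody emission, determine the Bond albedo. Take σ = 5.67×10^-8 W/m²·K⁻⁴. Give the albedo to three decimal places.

0.402

Irradiance scales as 1/d², so S = 1360 W/m² × (1/4.95)² = 55.50 W/m².
From σT⁴ = S(1−α)/4 we invert for α: 1−α = 4σT⁴/S.
σT⁴ = 8.301 W/m², so 4σT⁴ = 33.21 W/m².
1−α = 33.21/55.50 = 0.5983, so α = 0.4017.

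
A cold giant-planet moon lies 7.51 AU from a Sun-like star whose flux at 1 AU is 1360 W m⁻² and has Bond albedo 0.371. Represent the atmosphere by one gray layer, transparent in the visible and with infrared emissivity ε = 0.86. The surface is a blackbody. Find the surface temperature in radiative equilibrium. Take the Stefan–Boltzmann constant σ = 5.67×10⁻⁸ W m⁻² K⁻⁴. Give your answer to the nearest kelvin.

By the inverse-square law, S = 1360/7.51² = 24.11 W m⁻².
Effective emission temperature (TOA balance): σT_e⁴ = S(1−α)/4 = 3.792 W m⁻² → T_e = 90.43 K.
For a single slab of emissivity ε, T_s⁴ = 2T_e⁴/(2−ε); thus T_s = 90.43·(1.754)^(1/4) = 104.1 K.

104 kelvin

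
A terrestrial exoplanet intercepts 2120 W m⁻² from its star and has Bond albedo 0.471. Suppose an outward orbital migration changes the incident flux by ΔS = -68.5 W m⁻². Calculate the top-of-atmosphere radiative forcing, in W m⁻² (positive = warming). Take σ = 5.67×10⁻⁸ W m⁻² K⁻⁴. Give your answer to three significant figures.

ΔF = Δ[S(1−α)]/4 = (1−0.471)·-68.5/4 = -9.059 W m⁻².

-9.06 W m⁻²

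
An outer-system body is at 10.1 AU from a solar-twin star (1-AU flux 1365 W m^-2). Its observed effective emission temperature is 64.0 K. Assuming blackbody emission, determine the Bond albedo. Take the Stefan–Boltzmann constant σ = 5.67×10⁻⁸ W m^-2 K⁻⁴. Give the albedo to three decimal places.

Flux at the orbit: S = 1365/(10.1)² = 13.38 W m^-2.
From σT⁴ = S(1−α)/4 we invert for α: 1−α = 4σT⁴/S.
σT⁴ = 0.9513 W m^-2, so 4σT⁴ = 3.805 W m^-2.
Hence α = 1 − 3.805/13.38 = 0.7156.

0.716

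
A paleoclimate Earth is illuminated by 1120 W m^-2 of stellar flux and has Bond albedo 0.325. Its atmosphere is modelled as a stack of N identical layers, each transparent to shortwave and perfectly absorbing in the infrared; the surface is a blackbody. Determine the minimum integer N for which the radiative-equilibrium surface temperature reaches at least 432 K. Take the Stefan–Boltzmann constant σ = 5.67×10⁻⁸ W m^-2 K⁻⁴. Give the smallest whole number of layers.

10

The effective emission temperature is T_e = [S(1−α)/(4σ)]^¼ = 240.3 K.
Since T_s⁴ = (N+1)T_e⁴, we need N ≥ (T_s/T_e)⁴ − 1 = 9.449.
So N ≥ 9.449; the smallest integer is N = 10.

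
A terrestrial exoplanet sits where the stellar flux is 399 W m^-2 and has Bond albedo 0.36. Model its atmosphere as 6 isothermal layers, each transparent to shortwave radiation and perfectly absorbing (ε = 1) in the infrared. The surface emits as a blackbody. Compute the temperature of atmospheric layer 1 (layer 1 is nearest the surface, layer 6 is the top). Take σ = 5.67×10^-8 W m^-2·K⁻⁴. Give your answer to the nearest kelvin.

The effective emission temperature is T_e = [S(1−α)/(4σ)]^¼ = 183.2 K.
Each opaque layer satisfies 2T_j⁴ = T_{j−1}⁴ + T_{j+1}⁴, giving T_k⁴ = (N+1−k)T_e⁴.
T_1 = (6)^(1/4)·183.2 = 286.7 K.

287 kelvin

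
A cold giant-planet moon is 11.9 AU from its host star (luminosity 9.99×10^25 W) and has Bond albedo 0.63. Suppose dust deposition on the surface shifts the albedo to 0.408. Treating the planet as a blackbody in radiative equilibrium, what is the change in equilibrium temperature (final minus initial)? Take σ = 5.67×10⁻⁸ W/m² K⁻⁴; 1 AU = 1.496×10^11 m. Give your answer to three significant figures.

Orbital distance: d = 11.9 AU = 1.780×10^12 m.
Spreading L over a sphere of radius d: S = 9.99×10^25/(4π·1.78×10^12²) = 2.508 W/m².
Before: T₁ = [2.508·0.37/(4σ)]^(1/4) = 44.98 K.
With α = 0.408, T₂ = 50.58 K.
ΔT = T₂ − T₁ = 5.608 K.

5.61 kelvin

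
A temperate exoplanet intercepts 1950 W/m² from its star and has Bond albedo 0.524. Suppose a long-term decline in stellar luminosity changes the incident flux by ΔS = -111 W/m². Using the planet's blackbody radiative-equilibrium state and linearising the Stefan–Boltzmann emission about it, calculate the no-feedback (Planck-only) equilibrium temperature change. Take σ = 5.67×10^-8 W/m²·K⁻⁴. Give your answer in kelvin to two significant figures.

-3.6 K

Reference equilibrium: T_e = [S(1−α)/(4σ)]^(1/4) = 252.9 K.
ΔF = Δ[S(1−α)]/4 = (1−0.524)·-111/4 = -13.21 W/m².
The Planck feedback parameter is 4σT_e³ = 3.670 W/m²/K.
Hence the no-feedback warming is ΔF/(4σT_e³) = -3.60 K.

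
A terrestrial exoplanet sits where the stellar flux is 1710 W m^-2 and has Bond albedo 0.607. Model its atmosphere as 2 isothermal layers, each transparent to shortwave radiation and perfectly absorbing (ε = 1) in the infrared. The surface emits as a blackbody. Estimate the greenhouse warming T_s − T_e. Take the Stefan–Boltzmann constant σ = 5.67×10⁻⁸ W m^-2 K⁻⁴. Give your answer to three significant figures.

The effective emission temperature is T_e = [S(1−α)/(4σ)]^¼ = 233.3 K.
Surface: T_s = (3)^¼·T_e = 307.1 K.
Warming: T_s − T_e = 73.74 K.

73.7 K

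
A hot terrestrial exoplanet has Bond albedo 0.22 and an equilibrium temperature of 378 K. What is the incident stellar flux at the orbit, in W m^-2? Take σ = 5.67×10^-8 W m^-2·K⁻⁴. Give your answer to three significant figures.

5940 W m^-2

Invert the energy balance for S: S = 4σT⁴/(1−α).
The emitted flux is σT⁴ = 1158 W m^-2.
So S = 4×1158/(1−0.22) = 5936 W m^-2.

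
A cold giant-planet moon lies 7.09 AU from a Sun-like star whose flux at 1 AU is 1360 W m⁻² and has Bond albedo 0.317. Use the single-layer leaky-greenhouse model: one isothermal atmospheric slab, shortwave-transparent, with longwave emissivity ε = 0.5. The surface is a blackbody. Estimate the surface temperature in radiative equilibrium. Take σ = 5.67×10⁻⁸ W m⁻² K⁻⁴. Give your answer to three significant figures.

102 K

Flux at the orbit: S = 1360/(7.09)² = 27.05 W m⁻².
At the top of the atmosphere, σT_e⁴ = S(1−α)/4 = 4.620 W m⁻², giving T_e = 95.01 K.
Surface balance with a leaky layer gives σT_s⁴ = σT_e⁴·2/(2−ε), so T_s = T_e·[2/(2−0.5)]^(1/4) = 102.1 K.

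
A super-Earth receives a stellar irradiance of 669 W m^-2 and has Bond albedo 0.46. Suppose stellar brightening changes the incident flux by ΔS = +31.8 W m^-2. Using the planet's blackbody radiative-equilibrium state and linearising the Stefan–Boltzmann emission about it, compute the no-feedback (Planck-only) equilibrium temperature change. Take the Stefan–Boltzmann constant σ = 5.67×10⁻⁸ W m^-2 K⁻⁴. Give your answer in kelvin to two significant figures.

2.4 K

Unperturbed T_e = [669.0·(1−0.46)/(4σ)]^¼ = 199.8 K.
Only a fraction (1−α) is absorbed and it's spread over 4πR², so ΔF = (1−α)ΔS/4 = 4.293 W m^-2.
The Planck feedback parameter is 4σT_e³ = 1.808 W m^-2/K.
So ΔT₀ = 4.293/1.808 = 2.37 K.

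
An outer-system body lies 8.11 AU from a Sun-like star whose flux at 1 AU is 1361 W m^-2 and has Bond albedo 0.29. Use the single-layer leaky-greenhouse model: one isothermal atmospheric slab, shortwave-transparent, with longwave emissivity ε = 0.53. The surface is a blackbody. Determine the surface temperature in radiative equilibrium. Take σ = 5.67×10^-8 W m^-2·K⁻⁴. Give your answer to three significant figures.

96.9 K

By the inverse-square law, S = 1361/8.11² = 20.69 W m^-2.
At the top of the atmosphere, σT_e⁴ = S(1−α)/4 = 3.673 W m^-2, giving T_e = 89.71 K.
Surface balance with a leaky layer gives σT_s⁴ = σT_e⁴·2/(2−ε), so T_s = T_e·[2/(2−0.53)]^(1/4) = 96.89 K.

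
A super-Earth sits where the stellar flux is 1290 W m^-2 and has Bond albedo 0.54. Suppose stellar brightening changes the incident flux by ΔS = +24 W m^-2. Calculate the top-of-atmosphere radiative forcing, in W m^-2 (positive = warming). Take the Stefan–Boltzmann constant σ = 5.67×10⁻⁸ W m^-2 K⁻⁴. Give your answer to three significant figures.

2.76 W m^-2

Only a fraction (1−α) is absorbed and it's spread over 4πR², so ΔF = (1−α)ΔS/4 = 2.760 W m^-2.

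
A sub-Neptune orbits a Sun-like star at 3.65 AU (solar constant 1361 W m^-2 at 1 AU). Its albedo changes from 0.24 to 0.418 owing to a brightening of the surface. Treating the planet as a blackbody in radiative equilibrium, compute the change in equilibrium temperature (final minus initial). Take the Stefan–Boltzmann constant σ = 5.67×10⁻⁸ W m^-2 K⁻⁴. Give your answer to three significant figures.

Flux at the orbit: S = 1361/(3.65)² = 102.2 W m^-2.
Before: T₁ = [102.2·0.76/(4σ)]^(1/4) = 136.0 K.
Final:   T₂ = [S(1−0.418)/(4σ)]^(1/4) = 127.2 K.
ΔT = T₂ − T₁ = -8.778 K.

-8.78 kelvin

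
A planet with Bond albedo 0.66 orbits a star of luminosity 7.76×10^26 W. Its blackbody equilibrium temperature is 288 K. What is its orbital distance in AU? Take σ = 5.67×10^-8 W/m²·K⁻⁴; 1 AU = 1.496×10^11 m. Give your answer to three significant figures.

0.775 AU

The flux needed for this T is 4σT⁴/(1−0.66) = 4589 W/m².
From L = 4πd²S, d = √(7.76×10^26/(4π·4589)) = 1.160×10^11 m = 0.7754 AU.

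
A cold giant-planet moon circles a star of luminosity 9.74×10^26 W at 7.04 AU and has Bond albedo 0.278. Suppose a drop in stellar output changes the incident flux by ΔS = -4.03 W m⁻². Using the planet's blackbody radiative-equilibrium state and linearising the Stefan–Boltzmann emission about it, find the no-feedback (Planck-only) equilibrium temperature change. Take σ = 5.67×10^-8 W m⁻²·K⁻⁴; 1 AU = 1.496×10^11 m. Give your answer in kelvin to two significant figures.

-1.8 K

Orbital distance: d = 7.04 AU = 1.053×10^12 m.
Flux at the orbit: S = L/(4πd²) = 9.74×10^26/(4π·(1.05×10^12)²) = 69.88 W m⁻².
Unperturbed T_e = [69.88·(1−0.278)/(4σ)]^¼ = 122.1 K.
Only a fraction (1−α) is absorbed and it's spread over 4πR², so ΔF = (1−α)ΔS/4 = -0.7274 W m⁻².
Linearising σT⁴ gives d(σT⁴)/dT = 4σT_e³ = 0.4131 W m⁻² per K.
ΔT₀ = ΔF/λ_P = -0.7274/0.4131 = -1.76 K.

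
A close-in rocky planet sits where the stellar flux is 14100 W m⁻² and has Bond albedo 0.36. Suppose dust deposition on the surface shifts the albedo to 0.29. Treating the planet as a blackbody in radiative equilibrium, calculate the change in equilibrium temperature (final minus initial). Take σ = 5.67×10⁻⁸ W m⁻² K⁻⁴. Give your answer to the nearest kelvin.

Initial: T₁ = [S(1−0.36)/(4σ)]^(1/4) = 446.6 K.
After:  T₂ = [14100·0.71/(4σ)]^(1/4) = 458.4 K.
Change: 458.4 − 446.6 = 11.74 K.

12 kelvin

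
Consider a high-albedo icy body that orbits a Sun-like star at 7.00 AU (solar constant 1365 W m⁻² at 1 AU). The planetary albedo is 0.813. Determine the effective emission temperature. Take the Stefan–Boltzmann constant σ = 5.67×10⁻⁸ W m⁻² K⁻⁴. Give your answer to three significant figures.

69.2 K

By the inverse-square law, S = 1365/7.00² = 27.86 W m⁻².
Averaging over the sphere, the absorbed flux is S(1−α)/4 = 1.302 W m⁻².
Set σT⁴ = 1.302 → T = (1.302/σ)^(1/4) = 69.23 K.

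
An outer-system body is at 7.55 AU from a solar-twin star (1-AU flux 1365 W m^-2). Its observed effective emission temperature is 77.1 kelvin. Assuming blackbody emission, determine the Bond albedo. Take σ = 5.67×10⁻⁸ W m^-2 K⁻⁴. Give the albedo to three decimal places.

Irradiance scales as 1/d², so S = 1365 W m^-2 × (1/7.55)² = 23.95 W m^-2.
Rearranging the radiative balance, α = 1 − 4σT⁴/S.
σT⁴ = 2.004 W m^-2, so 4σT⁴ = 8.014 W m^-2.
Hence α = 1 − 8.014/23.95 = 0.6653.

0.665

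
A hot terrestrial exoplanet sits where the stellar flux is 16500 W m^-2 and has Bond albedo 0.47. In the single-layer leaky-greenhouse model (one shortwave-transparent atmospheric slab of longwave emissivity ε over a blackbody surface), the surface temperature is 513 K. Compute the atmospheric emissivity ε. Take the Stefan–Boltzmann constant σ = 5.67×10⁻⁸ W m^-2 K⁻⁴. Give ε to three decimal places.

Effective temperature: T_e = [S(1−α)/(4σ)]^(1/4) = 443.1 K.
Since (2−ε)/2 = (T_e/T_s)⁴ = 0.5567, ε = 0.8865.

0.887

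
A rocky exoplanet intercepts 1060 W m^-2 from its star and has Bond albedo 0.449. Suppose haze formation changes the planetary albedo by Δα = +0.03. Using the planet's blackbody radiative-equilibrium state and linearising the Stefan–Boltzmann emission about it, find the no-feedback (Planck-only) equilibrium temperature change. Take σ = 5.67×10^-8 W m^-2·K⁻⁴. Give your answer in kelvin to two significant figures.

-3.1 kelvin

Unperturbed T_e = [1060·(1−0.449)/(4σ)]^¼ = 225.3 K.
The change in absorbed flux is Δ[S(1−α)/4] = −SΔα/4 = -7.950 W m^-2.
The Planck feedback parameter is 4σT_e³ = 2.593 W m^-2/K.
ΔT₀ = ΔF/λ_P = -7.950/2.593 = -3.07 K.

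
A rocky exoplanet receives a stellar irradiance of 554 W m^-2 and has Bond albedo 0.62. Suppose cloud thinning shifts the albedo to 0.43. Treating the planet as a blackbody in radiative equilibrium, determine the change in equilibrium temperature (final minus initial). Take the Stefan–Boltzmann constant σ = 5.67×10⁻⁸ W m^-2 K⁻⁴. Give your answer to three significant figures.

18.6 K

With α = 0.62, T₁ = 174.5 K.
With α = 0.43, T₂ = 193.2 K.
ΔT = T₂ − T₁ = 18.62 K.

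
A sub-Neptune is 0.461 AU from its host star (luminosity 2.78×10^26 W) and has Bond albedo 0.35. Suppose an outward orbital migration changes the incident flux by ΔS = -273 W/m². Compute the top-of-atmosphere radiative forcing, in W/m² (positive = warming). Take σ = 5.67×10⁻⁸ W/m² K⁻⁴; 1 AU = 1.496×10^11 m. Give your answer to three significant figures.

Orbital distance: d = 0.461 AU = 6.897×10^10 m.
Flux at the orbit: S = L/(4πd²) = 2.78×10^26/(4π·(6.90×10^10)²) = 4651 W/m².
Only a fraction (1−α) is absorbed and it's spread over 4πR², so ΔF = (1−α)ΔS/4 = -44.36 W/m².

-44.4 W/m²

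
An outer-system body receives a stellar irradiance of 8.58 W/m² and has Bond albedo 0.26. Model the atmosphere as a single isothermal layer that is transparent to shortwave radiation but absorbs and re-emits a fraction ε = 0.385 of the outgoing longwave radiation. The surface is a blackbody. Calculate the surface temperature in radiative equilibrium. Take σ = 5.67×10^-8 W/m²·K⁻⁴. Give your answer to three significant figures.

76.7 K

Effective emission temperature (TOA balance): σT_e⁴ = S(1−α)/4 = 1.587 W/m² → T_e = 72.74 K.
For a single slab of emissivity ε, T_s⁴ = 2T_e⁴/(2−ε); thus T_s = 72.74·(1.238)^(1/4) = 76.73 K.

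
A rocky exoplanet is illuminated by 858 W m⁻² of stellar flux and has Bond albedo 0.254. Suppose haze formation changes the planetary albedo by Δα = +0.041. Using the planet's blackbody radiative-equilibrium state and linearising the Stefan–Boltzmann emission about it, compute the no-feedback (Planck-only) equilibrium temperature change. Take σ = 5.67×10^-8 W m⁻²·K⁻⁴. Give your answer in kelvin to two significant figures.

-3.2 kelvin

Unperturbed T_e = [858.0·(1−0.254)/(4σ)]^¼ = 230.5 K.
TOA radiative forcing: ΔF = −S·Δα/4 = −858.0·(+0.041)/4 = -8.795 W m⁻².
Planck response: λ_P = 4σT_e³ = 4·5.67×10⁻⁸·(230.5)³ = 2.777 W m⁻²/K.
Hence the no-feedback warming is ΔF/(4σT_e³) = -3.17 K.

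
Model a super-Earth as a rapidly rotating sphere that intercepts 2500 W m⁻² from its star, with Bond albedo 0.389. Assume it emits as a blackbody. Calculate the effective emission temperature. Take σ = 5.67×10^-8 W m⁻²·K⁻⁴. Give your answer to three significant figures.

Absorbed flux (global mean): S(1−α)/4 = 2500·0.611/4 = 381.9 W m⁻².
Balancing against σT⁴: T = (381.9/5.67×10⁻⁸)^(1/4) = 286.5 K.

286 kelvin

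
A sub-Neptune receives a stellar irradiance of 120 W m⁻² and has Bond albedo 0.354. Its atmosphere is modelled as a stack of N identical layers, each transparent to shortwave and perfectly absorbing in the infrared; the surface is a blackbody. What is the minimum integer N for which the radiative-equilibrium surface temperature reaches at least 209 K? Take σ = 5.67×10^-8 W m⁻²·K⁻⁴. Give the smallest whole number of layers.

The effective emission temperature is T_e = [S(1−α)/(4σ)]^¼ = 136.0 K.
Need (N+1)T_e⁴ ≥ T_s⁴, i.e. N+1 ≥ (209/136.0)⁴ = 5.582.
The minimum whole number is N = 5.

5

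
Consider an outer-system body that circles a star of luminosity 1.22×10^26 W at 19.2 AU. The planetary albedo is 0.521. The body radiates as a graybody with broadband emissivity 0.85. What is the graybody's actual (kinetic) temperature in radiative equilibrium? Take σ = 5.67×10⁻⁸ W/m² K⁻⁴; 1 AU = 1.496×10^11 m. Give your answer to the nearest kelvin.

Orbital distance: d = 19.2 AU = 2.872×10^12 m.
S = L/(4πd²) = 1.177 W/m².
Averaging over the sphere, the absorbed flux is S(1−α)/4 = 0.1409 W/m².
Radiative balance εσT⁴ = 0.1409 gives T = [0.1409/(0.85·σ)]^(1/4) = 41.35 K.

41 K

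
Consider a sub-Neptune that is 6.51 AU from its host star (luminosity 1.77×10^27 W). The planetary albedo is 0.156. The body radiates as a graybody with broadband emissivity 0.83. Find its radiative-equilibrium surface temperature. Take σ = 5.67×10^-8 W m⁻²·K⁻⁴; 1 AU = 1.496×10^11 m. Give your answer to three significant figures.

161 K

d = 6.51 × 1.496×10^11 m = 9.739×10^11 m.
Spreading L over a sphere of radius d: S = 1.77×10^27/(4π·9.74×10^11²) = 148.5 W m⁻².
The planet absorbs (1−α)S over its disc πR² and re-emits over 4πR², so the mean absorbed flux is (1−0.156)·148.5/4 = 31.33 W m⁻².
Equating to εσT⁴ with ε = 0.83: T = (31.33/0.83σ)^(1/4) = 160.6 K.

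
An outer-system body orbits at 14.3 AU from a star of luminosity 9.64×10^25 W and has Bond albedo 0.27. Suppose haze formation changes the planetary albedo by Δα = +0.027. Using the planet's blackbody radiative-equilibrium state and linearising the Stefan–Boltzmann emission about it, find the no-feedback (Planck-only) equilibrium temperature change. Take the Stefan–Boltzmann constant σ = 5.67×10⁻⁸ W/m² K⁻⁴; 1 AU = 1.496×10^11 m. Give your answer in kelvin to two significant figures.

-0.45 K

Orbital distance: d = 14.3 AU = 2.139×10^12 m.
Spreading L over a sphere of radius d: S = 9.64×10^25/(4π·2.14×10^12²) = 1.676 W/m².
Reference equilibrium: T_e = [S(1−α)/(4σ)]^(1/4) = 48.20 K.
The change in absorbed flux is Δ[S(1−α)/4] = −SΔα/4 = -0.01131 W/m².
Linearising σT⁴ gives d(σT⁴)/dT = 4σT_e³ = 0.02539 W/m² per K.
ΔT₀ = ΔF/λ_P = -0.01131/0.02539 = -0.446 K.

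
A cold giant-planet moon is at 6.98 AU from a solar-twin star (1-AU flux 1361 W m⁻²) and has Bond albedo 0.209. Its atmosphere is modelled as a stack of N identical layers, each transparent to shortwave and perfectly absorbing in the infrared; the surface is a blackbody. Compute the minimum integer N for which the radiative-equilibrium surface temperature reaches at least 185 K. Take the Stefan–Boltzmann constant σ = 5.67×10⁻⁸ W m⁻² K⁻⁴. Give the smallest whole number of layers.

Irradiance scales as 1/d², so S = 1361 W m⁻² × (1/6.98)² = 27.93 W m⁻².
The effective emission temperature is T_e = [S(1−α)/(4σ)]^¼ = 99.35 K.
Need (N+1)T_e⁴ ≥ T_s⁴, i.e. N+1 ≥ (185/99.35)⁴ = 12.023.
The minimum whole number is N = 12.

12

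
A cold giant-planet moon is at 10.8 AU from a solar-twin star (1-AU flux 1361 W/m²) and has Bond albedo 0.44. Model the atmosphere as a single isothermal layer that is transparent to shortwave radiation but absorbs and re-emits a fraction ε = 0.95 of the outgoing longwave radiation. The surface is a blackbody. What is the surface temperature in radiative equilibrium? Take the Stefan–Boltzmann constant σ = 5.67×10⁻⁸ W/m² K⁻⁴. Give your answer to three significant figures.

86.1 K

By the inverse-square law, S = 1361/10.8² = 11.67 W/m².
Effective emission temperature (TOA balance): σT_e⁴ = S(1−α)/4 = 1.634 W/m² → T_e = 73.26 K.
The surface balance (absorbed SW + ε·downward IR = σT_s⁴) with T_a⁴ = T_s⁴/2 reduces to T_s = T_e·[2/(2−ε)]^¼ = 86.07 K.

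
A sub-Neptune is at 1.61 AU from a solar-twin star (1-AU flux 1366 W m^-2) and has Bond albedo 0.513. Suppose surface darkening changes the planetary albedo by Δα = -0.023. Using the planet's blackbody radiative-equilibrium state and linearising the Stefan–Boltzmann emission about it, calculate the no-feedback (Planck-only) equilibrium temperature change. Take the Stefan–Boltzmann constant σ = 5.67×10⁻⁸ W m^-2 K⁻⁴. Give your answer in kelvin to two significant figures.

2.2 kelvin

Flux at the orbit: S = 1366/(1.61)² = 527.0 W m^-2.
Reference equilibrium: T_e = [S(1−α)/(4σ)]^(1/4) = 183.4 K.
The change in absorbed flux is Δ[S(1−α)/4] = −SΔα/4 = 3.030 W m^-2.
Linearising σT⁴ gives d(σT⁴)/dT = 4σT_e³ = 1.399 W m^-2 per K.
Hence the no-feedback warming is ΔF/(4σT_e³) = 2.17 K.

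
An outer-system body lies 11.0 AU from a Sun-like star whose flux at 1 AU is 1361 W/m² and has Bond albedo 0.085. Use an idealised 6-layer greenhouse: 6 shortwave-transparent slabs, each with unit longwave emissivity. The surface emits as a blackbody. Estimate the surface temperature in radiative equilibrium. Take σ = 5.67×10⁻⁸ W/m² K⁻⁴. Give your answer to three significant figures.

By the inverse-square law, S = 1361/11.0² = 11.25 W/m².
Top-of-atmosphere balance: σT_e⁴ = S(1−α)/4 = 2.573 W/m² → T_e = 82.08 K.
For an N-layer opaque stack, T_s⁴ = (N+1)T_e⁴, hence T_s = (7)^(1/4)×82.08 K = 133.5 K.

134 K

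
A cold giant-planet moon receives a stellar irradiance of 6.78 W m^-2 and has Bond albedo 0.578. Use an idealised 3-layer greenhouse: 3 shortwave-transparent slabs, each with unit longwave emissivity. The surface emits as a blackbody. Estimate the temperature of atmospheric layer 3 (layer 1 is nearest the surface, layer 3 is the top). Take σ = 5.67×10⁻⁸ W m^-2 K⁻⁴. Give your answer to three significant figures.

59.6 K

Top-of-atmosphere balance: σT_e⁴ = S(1−α)/4 = 0.7153 W m^-2 → T_e = 59.60 K.
The net upward flux σT_e⁴ is constant between every pair of levels, so T_k⁴ = (N+1−k)T_e⁴.
With k = 3: T_3 = (3+1−3)^¼·59.60 K = 59.60 K.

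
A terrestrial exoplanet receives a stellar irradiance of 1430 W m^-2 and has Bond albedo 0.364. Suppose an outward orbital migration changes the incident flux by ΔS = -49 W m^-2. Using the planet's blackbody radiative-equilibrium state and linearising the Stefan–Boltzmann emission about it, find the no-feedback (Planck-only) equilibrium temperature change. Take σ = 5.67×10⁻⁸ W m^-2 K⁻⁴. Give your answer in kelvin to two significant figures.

Reference equilibrium: T_e = [S(1−α)/(4σ)]^(1/4) = 251.6 K.
Only a fraction (1−α) is absorbed and it's spread over 4πR², so ΔF = (1−α)ΔS/4 = -7.791 W m^-2.
Linearising σT⁴ gives d(σT⁴)/dT = 4σT_e³ = 3.614 W m^-2 per K.
ΔT₀ = ΔF/λ_P = -7.791/3.614 = -2.16 K.

-2.2 kelvin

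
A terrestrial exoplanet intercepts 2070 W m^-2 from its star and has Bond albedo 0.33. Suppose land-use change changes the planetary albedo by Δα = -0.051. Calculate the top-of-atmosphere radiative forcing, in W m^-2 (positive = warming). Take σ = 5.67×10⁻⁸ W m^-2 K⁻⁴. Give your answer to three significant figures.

ΔF = −(S/4)Δα = −(2070/4)×(-0.051) = 26.39 W m^-2.

26.4 W m^-2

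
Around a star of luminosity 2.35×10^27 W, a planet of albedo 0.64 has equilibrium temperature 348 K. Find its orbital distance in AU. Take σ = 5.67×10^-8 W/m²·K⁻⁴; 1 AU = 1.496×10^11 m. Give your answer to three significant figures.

0.951 AU

Energy balance gives S = 4σT⁴/(1−α) = 9240 W/m².
Then d = [L/(4πS)]^(1/2) = 1.423×10^11 m, i.e. 0.9510 AU.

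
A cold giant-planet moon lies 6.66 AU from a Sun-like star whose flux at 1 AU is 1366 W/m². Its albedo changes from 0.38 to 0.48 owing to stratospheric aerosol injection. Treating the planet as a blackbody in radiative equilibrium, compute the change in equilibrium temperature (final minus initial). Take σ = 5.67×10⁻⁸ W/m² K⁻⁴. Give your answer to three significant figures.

By the inverse-square law, S = 1366/6.66² = 30.80 W/m².
Initial: T₁ = [S(1−0.38)/(4σ)]^(1/4) = 95.79 K.
Final:   T₂ = [S(1−0.48)/(4σ)]^(1/4) = 91.67 K.
Change: 91.67 − 95.79 = -4.121 K.

-4.12 K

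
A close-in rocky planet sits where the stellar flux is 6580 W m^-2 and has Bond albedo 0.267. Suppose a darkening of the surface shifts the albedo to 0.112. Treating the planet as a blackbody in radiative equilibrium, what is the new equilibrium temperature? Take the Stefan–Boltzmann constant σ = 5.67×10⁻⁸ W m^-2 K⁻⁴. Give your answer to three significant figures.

401 kelvin

T₂ = [S(1−α₂)/(4σ)]^(1/4) = [6580·0.888/(4σ)]^(1/4) = 400.6 K.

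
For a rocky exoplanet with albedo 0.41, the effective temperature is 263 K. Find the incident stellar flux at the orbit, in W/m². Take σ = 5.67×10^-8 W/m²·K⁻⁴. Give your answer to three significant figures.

1840 W/m²

From S(1−α)/4 = σT⁴: S = 4σT⁴/(1−α).
The emitted flux is σT⁴ = 271.3 W/m².
So S = 4×271.3/(1−0.41) = 1839 W/m².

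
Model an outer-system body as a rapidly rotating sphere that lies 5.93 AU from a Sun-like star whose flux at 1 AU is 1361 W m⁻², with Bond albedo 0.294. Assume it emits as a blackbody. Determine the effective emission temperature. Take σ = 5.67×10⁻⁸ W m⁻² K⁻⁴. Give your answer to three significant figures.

Flux at the orbit: S = 1361/(5.93)² = 38.70 W m⁻².
The planet absorbs (1−α)S over its disc πR² and re-emits over 4πR², so the mean absorbed flux is (1−0.294)·38.70/4 = 6.831 W m⁻².
Balancing against σT⁴: T = (6.831/5.67×10⁻⁸)^(1/4) = 104.8 K.

105 K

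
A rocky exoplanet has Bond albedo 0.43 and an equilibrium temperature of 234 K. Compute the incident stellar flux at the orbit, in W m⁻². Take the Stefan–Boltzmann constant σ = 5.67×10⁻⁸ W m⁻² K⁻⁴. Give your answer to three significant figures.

Invert the energy balance for S: S = 4σT⁴/(1−α).
σT⁴ = 5.67×10⁻⁸·(234)⁴ = 170.0 W m⁻².
S = 4·170.0/0.57 = 1193 W m⁻².

1190 W m⁻²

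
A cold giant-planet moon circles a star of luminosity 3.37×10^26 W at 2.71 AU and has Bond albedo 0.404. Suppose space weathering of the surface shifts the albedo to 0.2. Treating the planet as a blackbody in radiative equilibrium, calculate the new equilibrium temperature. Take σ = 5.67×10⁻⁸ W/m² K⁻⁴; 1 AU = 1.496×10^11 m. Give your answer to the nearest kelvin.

d = 2.71 × 1.496×10^11 m = 4.054×10^11 m.
Flux at the orbit: S = L/(4πd²) = 3.37×10^26/(4π·(4.05×10^11)²) = 163.2 W/m².
New equilibrium: T₂ = [(1−0.2)·163.2/(4σ)]^(1/4) = 154.9 K.

155 kelvin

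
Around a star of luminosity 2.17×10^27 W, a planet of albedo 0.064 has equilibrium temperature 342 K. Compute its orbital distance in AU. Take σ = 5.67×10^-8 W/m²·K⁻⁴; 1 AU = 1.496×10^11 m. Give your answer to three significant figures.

The flux needed for this T is 4σT⁴/(1−0.064) = 3315 W/m².
S = L/(4πd²) → d = √(L/4πS) = √(2.17×10^27/(4π·3315)) = 2.282×10^11 m = 1.526 AU.

1.53 AU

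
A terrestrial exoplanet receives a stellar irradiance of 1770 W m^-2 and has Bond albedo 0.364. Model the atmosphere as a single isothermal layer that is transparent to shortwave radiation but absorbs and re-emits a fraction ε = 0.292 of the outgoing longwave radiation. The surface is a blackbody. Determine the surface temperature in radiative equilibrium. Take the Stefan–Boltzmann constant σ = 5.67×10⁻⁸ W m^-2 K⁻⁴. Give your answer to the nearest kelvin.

The planet radiates to space at T_e = [S(1−α)/(4σ)]^(1/4) = 265.4 K.
Surface balance with a leaky layer gives σT_s⁴ = σT_e⁴·2/(2−ε), so T_s = T_e·[2/(2−0.292)]^(1/4) = 276.1 K.

276 kelvin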